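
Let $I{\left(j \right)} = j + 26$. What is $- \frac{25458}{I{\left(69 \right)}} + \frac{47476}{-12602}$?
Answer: $- \frac{162665968}{598595} \approx -271.75$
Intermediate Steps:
$I{\left(j \right)} = 26 + j$
$- \frac{25458}{I{\left(69 \right)}} + \frac{47476}{-12602} = - \frac{25458}{26 + 69} + \frac{47476}{-12602} = - \frac{25458}{95} + 47476 \left(- \frac{1}{12602}\right) = \left(-25458\right) \frac{1}{95} - \frac{23738}{6301} = - \frac{25458}{95} - \frac{23738}{6301} = - \frac{162665968}{598595}$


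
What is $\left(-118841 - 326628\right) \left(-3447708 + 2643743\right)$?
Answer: $358141484585$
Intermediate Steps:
$\left(-118841 - 326628\right) \left(-3447708 + 2643743\right) = \left(-118841 - 326628\right) \left(-803965\right) = \left(-445469\right) \left(-803965\right) = 358141484585$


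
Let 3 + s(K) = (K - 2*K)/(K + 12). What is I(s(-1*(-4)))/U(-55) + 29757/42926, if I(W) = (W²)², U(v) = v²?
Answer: 933455011/1278534400 ≈ 0.73010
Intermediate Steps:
s(K) = -3 - K/(12 + K) (s(K) = -3 + (K - 2*K)/(K + 12) = -3 + (-K)/(12 + K) = -3 - K/(12 + K))
I(W) = W⁴
I(s(-1*(-4)))/U(-55) + 29757/42926 = (4*(-9 - (-1)*(-4))/(12 - 1*(-4)))⁴/((-55)²) + 29757/42926 = (4*(-9 - 1*4)/(12 + 4))⁴/3025 + 29757*(1/42926) = (4*(-9 - 4)/16)⁴*(1/3025) + 2289/3302 = (4*(1/16)*(-13))⁴*(1/3025) + 2289/3302 = (-13/4)⁴*(1/3025) + 2289/3302 = (28561/256)*(1/3025) + 2289/3302 = 28561/774400 + 2289/3302 = 933455011/1278534400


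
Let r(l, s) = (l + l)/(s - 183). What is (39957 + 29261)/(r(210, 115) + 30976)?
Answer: 1176706/526487 ≈ 2.2350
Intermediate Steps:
r(l, s) = 2*l/(-183 + s) (r(l, s) = (2*l)/(-183 + s) = 2*l/(-183 + s))
(39957 + 29261)/(r(210, 115) + 30976) = (39957 + 29261)/(2*210/(-183 + 115) + 30976) = 69218/(2*210/(-68) + 30976) = 69218/(2*210*(-1/68) + 30976) = 69218/(-105/17 + 30976) = 69218/(526487/17) = 69218*(17/526487) = 1176706/526487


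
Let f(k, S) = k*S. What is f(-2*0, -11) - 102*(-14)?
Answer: 1428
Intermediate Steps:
f(k, S) = S*k
f(-2*0, -11) - 102*(-14) = -(-22)*0 - 102*(-14) = -11*0 + 1428 = 0 + 1428 = 1428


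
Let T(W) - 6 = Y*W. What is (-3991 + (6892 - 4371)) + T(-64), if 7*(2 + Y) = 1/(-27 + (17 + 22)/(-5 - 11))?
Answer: -4403768/3297 ≈ -1335.7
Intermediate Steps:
Y = -6610/3297 (Y = -2 + 1/(7*(-27 + (17 + 22)/(-5 - 11))) = -2 + 1/(7*(-27 + 39/(-16))) = -2 + 1/(7*(-27 + 39*(-1/16))) = -2 + 1/(7*(-27 - 39/16)) = -2 + 1/(7*(-471/16)) = -2 + (⅐)*(-16/471) = -2 - 16/3297 = -6610/3297 ≈ -2.0049)
T(W) = 6 - 6610*W/3297
(-3991 + (6892 - 4371)) + T(-64) = (-3991 + (6892 - 4371)) + (6 - 6610/3297*(-64)) = (-3991 + 2521) + (6 + 423040/3297) = -1470 + 442822/3297 = -4403768/3297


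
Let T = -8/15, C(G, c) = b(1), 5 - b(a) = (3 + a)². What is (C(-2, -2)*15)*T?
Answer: 88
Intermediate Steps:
b(a) = 5 - (3 + a)²
C(G, c) = -11 (C(G, c) = 5 - (3 + 1)² = 5 - 1*4² = 5 - 1*16 = 5 - 16 = -11)
T = -8/15 (T = -8*1/15 = -8/15 ≈ -0.53333)
(C(-2, -2)*15)*T = -11*15*(-8/15) = -165*(-8/15) = 88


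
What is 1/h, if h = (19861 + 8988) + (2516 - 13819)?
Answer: 1/17546 ≈ 5.6993e-5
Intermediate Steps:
h = 17546 (h = 28849 - 11303 = 17546)
1/h = 1/17546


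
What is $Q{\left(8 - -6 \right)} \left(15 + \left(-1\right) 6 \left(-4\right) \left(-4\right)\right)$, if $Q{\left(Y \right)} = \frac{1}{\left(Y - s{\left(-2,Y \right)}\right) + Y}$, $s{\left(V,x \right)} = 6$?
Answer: $- \frac{81}{22} \approx -3.6818$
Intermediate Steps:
$Q{\left(Y \right)} = \frac{1}{-6 + 2 Y}$ ($Q{\left(Y \right)} = \frac{1}{\left(Y - 6\right) + Y} = \frac{1}{\left(-6 + Y\right) + Y} = \frac{1}{-6 + 2 Y}$)
$Q{\left(8 - -6 \right)} \left(15 + \left(-1\right) 6 \left(-4\right) \left(-4\right)\right) = \frac{1}{2 \left(-3 + \left(8 - -6\right)\right)} \left(15 + \left(-1\right) 6 \left(-4\right) \left(-4\right)\right) = \frac{1}{2 \left(-3 + \left(8 + 6\right)\right)} \left(15 + \left(-6\right) \left(-4\right) \left(-4\right)\right) = \frac{1}{2 \left(-3 + 14\right)} \left(15 + 24 \left(-4\right)\right) = \frac{1}{2 \cdot 11} \left(15 - 96\right) = \frac{1}{2} \cdot \frac{1}{11} \left(-81\right) = \frac{1}{22} \left(-81\right) = - \frac{81}{22}$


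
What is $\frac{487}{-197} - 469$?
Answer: $- \frac{92880}{197} \approx -471.47$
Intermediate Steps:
$\frac{487}{-197} - 469 = 487 \left(- \frac{1}{197}\right) - 469 = - \frac{487}{197} - 469 = - \frac{92880}{197}$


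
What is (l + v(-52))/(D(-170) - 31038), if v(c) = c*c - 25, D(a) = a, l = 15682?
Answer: -18361/31208 ≈ -0.58834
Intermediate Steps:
v(c) = -25 + c² (v(c) = c² - 25 = -25 + c²)
(l + v(-52))/(D(-170) - 31038) = (15682 + (-25 + (-52)²))/(-170 - 31038) = (15682 + (-25 + 2704))/(-31208) = (15682 + 2679)*(-1/31208) = 18361*(-1/31208) = -18361/31208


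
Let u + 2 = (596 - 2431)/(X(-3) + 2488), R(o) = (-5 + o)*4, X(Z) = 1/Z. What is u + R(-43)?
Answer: -1453327/7463 ≈ -194.74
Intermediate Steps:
R(o) = -20 + 4*o
u = -20431/7463 (u = -2 + (596 - 2431)/(1/(-3) + 2488) = -2 - 1835/(-⅓ + 2488) = -2 - 1835/7463/3 = -2 - 1835*3/7463 = -2 - 5505/7463 = -20431/7463 ≈ -2.7376)
u + R(-43) = -20431/7463 + (-20 + 4*(-43)) = -20431/7463 + (-20 - 172) = -20431/7463 - 192 = -1453327/7463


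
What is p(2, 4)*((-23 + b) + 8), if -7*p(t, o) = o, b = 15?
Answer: 0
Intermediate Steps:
p(t, o) = -o/7
p(2, 4)*((-23 + b) + 8) = (-1/7*4)*((-23 + 15) + 8) = -4*(-8 + 8)/7 = -4/7*0 = 0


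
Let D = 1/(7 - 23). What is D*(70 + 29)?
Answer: -99/16 ≈ -6.1875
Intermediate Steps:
D = -1/16 (D = 1/(-16) = -1/16 ≈ -0.062500)
D*(70 + 29) = -(70 + 29)/16 = -1/16*99 = -99/16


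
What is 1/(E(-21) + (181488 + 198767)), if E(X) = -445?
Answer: 1/379810 ≈ 2.6329e-6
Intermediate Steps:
1/(E(-21) + (181488 + 198767)) = 1/(-445 + (181488 + 198767)) = 1/(-445 + 380255) = 1/379810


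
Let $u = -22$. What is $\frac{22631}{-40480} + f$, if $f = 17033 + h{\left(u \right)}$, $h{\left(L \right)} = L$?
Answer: $\frac{688582649}{40480} \approx 17010.0$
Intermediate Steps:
$f = 17011$ ($f = 17033 - 22 = 17011$)
$\frac{22631}{-40480} + f = \frac{22631}{-40480} + 17011 = 22631 \left(- \frac{1}{40480}\right) + 17011 = - \frac{22631}{40480} + 17011 = \frac{688582649}{40480}$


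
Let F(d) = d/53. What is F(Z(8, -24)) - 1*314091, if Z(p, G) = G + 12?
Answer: -16646835/53 ≈ -3.1409e+5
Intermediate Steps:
Z(p, G) = 12 + G
F(d) = d/53 (F(d) = d*(1/53) = d/53)
F(Z(8, -24)) - 1*314091 = (12 - 24)/53 - 1*314091 = (1/53)*(-12) - 314091 = -12/53 - 314091 = -16646835/53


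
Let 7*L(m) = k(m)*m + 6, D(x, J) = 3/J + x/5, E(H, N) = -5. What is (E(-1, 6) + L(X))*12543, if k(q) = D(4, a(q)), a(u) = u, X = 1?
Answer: -225774/5 ≈ -45155.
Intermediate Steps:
D(x, J) = 3/J + x/5 (D(x, J) = 3/J + x*(⅕) = 3/J + x/5)
k(q) = ⅘ + 3/q (k(q) = 3/q + (⅕)*4 = 3/q + ⅘ = ⅘ + 3/q)
L(m) = 6/7 + m*(⅘ + 3/m)/7 (L(m) = ((⅘ + 3/m)*m + 6)/7 = (m*(⅘ + 3/m) + 6)/7 = (6 + m*(⅘ + 3/m))/7 = 6/7 + m*(⅘ + 3/m)/7)
(E(-1, 6) + L(X))*12543 = (-5 + (9/7 + (4/35)*1))*12543 = (-5 + (9/7 + 4/35))*12543 = (-5 + 7/5)*12543 = -18/5*12543 = -225774/5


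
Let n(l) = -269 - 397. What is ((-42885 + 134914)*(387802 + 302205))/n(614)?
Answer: -63500654203/666 ≈ -9.5346e+7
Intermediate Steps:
n(l) = -666
((-42885 + 134914)*(387802 + 302205))/n(614) = ((-42885 + 134914)*(387802 + 302205))/(-666) = (92029*690007)*(-1/666) = 63500654203*(-1/666) = -63500654203/666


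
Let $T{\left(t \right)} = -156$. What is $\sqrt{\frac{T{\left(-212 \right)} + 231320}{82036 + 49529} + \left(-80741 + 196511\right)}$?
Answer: $\frac{\sqrt{40896607609590}}{18795} \approx 340.25$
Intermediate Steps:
$\sqrt{\frac{T{\left(-212 \right)} + 231320}{82036 + 49529} + \left(-80741 + 196511\right)} = \sqrt{\frac{-156 + 231320}{82036 + 49529} + \left(-80741 + 196511\right)} = \sqrt{\frac{231164}{131565} + 115770} = \sqrt{\frac{15231511214}{131565}} = \frac{\sqrt{40896607609590}}{18795}$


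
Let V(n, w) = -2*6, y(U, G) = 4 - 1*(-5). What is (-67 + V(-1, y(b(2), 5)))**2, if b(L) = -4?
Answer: 6241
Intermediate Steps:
y(U, G) = 9 (y(U, G) = 4 + 5 = 9)
V(n, w) = -12
(-67 + V(-1, y(b(2), 5)))**2 = (-67 - 12)**2 = (-79)**2 = 6241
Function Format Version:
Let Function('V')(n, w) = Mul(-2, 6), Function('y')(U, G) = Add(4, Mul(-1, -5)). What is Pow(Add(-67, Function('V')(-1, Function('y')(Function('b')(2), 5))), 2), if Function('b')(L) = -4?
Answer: 6241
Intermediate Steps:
Function('y')(U, G) = 9 (Function('y')(U, G) = Add(4, 5) = 9)
Function('V')(n, w) = -12
Pow(Add(-67, Function('V')(-1, Function('y')(Function('b')(2), 5))), 2) = Pow(Add(-67, -12), 2) = Pow(-79, 2) = 6241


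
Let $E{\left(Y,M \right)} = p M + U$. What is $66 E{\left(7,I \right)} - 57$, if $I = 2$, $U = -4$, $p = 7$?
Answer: $603$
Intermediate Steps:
$E{\left(Y,M \right)} = -4 + 7 M$ ($E{\left(Y,M \right)} = 7 M - 4 = -4 + 7 M$)
$66 E{\left(7,I \right)} - 57 = 66 \left(-4 + 7 \cdot 2\right) - 57 = 66 \left(-4 + 14\right) - 57 = 66 \cdot 10 - 57 = 660 - 57 = 603$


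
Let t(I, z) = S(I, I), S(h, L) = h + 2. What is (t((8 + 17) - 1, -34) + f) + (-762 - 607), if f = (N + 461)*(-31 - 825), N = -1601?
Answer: 974497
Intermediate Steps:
S(h, L) = 2 + h
t(I, z) = 2 + I
f = 975840 (f = (-1601 + 461)*(-31 - 825) = -1140*(-856) = 975840)
(t((8 + 17) - 1, -34) + f) + (-762 - 607) = ((2 + ((8 + 17) - 1)) + 975840) + (-762 - 607) = ((2 + (25 - 1)) + 975840) - 1369 = ((2 + 24) + 975840) - 1369 = (26 + 975840) - 1369 = 975866 - 1369 = 974497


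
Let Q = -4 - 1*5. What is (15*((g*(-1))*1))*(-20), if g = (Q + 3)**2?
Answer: 10800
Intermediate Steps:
Q = -9 (Q = -4 - 5 = -9)
g = 36 (g = (-9 + 3)**2 = (-6)**2 = 36)
(15*((g*(-1))*1))*(-20) = (15*((36*(-1))*1))*(-20) = (15*(-36*1))*(-20) = (15*(-36))*(-20) = -540*(-20) = 10800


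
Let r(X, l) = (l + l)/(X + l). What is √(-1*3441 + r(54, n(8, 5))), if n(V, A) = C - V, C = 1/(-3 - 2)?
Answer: I*√180468259/229 ≈ 58.663*I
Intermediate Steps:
C = -⅕ (C = 1/(-5) = -⅕ ≈ -0.20000)
n(V, A) = -⅕ - V
r(X, l) = 2*l/(X + l) (r(X, l) = (2*l)/(X + l) = 2*l/(X + l))
√(-1*3441 + r(54, n(8, 5))) = √(-1*3441 + 2*(-⅕ - 1*8)/(54 + (-⅕ - 1*8))) = √(-3441 + 2*(-⅕ - 8)/(54 + (-⅕ - 8))) = √(-3441 + 2*(-41/5)/(54 - 41/5)) = √(-3441 + 2*(-41/5)/(229/5)) = √(-3441 + 2*(-41/5)*(5/229)) = √(-3441 - 82/229) = √(-788071/229) = I*√180468259/229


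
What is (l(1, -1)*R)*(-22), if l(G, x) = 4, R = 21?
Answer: -1848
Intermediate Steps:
(l(1, -1)*R)*(-22) = (4*21)*(-22) = 84*(-22) = -1848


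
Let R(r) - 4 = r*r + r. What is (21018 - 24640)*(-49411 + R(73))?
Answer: 159386110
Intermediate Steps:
R(r) = 4 + r + r**2 (R(r) = 4 + (r*r + r) = 4 + (r**2 + r) = 4 + (r + r**2) = 4 + r + r**2)
(21018 - 24640)*(-49411 + R(73)) = (21018 - 24640)*(-49411 + (4 + 73 + 73**2)) = -3622*(-49411 + (4 + 73 + 5329)) = -3622*(-49411 + 5406) = -3622*(-44005) = 159386110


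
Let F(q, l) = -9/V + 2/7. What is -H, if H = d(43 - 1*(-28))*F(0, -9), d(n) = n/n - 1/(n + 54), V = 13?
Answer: 4588/11375 ≈ 0.40334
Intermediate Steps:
F(q, l) = -37/91 (F(q, l) = -9/13 + 2/7 = -37/91)
d(n) = 1 - 1/(54 + n)
H = -4588/11375 (H = ((53 + (43 - 1*(-28)))/(54 + (43 - 1*(-28))))*(-37/91) = ((53 + (43 + 28))/(54 + (43 + 28)))*(-37/91) = ((53 + 71)/(54 + 71))*(-37/91) = (124/125)*(-37/91) = -4588/11375 ≈ -0.40334)
-H = -1*(-4588/11375) = 4588/11375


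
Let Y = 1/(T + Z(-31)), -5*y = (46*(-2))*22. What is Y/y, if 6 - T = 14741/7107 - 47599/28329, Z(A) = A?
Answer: -14589435/149971558616 ≈ -9.7281e-5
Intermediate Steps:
T = 376231174/67111401 (T = 6 - (14741/7107 - 47599/28329) = 6 - 1*26437232/67111401 = 6 - 26437232/67111401 = 376231174/67111401 ≈ 5.6061)
y = 2024/5 (y = -46*(-2)*22/5 = -(-92)*22/5 = -⅕*(-2024) = 2024/5 ≈ 404.80)
Y = -67111401/1704222257 (Y = 1/(376231174/67111401 - 31) = 1/(-1704222257/67111401) = -67111401/1704222257 ≈ -0.039379)
Y/y = -67111401/(1704222257*2024/5) = -67111401/1704222257*5/2024 = -14589435/149971558616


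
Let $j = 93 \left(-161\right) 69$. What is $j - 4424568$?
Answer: $-5457705$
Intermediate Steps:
$j = -1033137$ ($j = \left(-14973\right) 69 = -1033137$)
$j - 4424568 = -1033137 - 4424568 = -5457705$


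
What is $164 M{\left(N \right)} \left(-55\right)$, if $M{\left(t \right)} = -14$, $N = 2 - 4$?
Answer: $126280$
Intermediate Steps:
$N = -2$
$164 M{\left(N \right)} \left(-55\right) = 164 \left(-14\right) \left(-55\right) = \left(-2296\right) \left(-55\right) = 126280$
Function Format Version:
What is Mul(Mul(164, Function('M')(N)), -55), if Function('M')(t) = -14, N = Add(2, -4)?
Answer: 126280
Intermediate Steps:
N = -2
Mul(Mul(164, Function('M')(N)), -55) = Mul(Mul(164, -14), -55) = Mul(-2296, -55) = 126280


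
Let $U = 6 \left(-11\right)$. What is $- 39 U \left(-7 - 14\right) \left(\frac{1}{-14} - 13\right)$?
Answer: $706563$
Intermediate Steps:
$U = -66$
$- 39 U \left(-7 - 14\right) \left(\frac{1}{-14} - 13\right) = \left(-39\right) \left(-66\right) \left(-7 - 14\right) \left(\frac{1}{-14} - 13\right) = 2574 \left(- 21 \left(- \frac{1}{14} - 13\right)\right) = 2574 \left(\left(-21\right) \left(- \frac{183}{14}\right)\right) = 2574 \cdot \frac{549}{2} = 706563$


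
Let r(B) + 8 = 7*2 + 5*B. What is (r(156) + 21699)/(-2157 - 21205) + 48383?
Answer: 1130301161/23362 ≈ 48382.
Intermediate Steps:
r(B) = 6 + 5*B (r(B) = -8 + (7*2 + 5*B) = -8 + (14 + 5*B) = 6 + 5*B)
(r(156) + 21699)/(-2157 - 21205) + 48383 = ((6 + 5*156) + 21699)/(-2157 - 21205) + 48383 = ((6 + 780) + 21699)/(-23362) + 48383 = (786 + 21699)*(-1/23362) + 48383 = 22485*(-1/23362) + 48383 = -22485/23362 + 48383 = 1130301161/23362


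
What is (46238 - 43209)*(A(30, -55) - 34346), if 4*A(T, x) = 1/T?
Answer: -12484081051/120 ≈ -1.0403e+8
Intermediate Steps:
A(T, x) = 1/(4*T)
(46238 - 43209)*(A(30, -55) - 34346) = (46238 - 43209)*((¼)/30 - 34346) = 3029*((¼)*(1/30) - 34346) = 3029*(1/120 - 34346) = 3029*(-4121519/120) = -12484081051/120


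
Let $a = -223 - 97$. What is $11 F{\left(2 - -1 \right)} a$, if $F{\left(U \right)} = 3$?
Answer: $-10560$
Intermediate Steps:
$a = -320$ ($a = -223 - 97 = -320$)
$11 F{\left(2 - -1 \right)} a = 11 \cdot 3 \left(-320\right) = 33 \left(-320\right) = -10560$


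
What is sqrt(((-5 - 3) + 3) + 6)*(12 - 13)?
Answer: -1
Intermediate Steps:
sqrt(((-5 - 3) + 3) + 6)*(12 - 13) = sqrt((-8 + 3) + 6)*(-1) = sqrt(-5 + 6)*(-1) = sqrt(1)*(-1) = 1*(-1) = -1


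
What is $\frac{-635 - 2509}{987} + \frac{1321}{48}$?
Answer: $\frac{384305}{15792} \approx 24.335$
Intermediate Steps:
$\frac{-635 - 2509}{987} + \frac{1321}{48} = \left(-3144\right) \frac{1}{987} + 1321 \cdot \frac{1}{48} = - \frac{1048}{329} + \frac{1321}{48} = \frac{384305}{15792}$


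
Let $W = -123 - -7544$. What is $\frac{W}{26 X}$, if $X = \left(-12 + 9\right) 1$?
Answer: $- \frac{7421}{78} \approx -95.141$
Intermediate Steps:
$X = -3$ ($X = \left(-3\right) 1 = -3$)
$W = 7421$ ($W = -123 + 7544 = 7421$)
$\frac{W}{26 X} = \frac{7421}{26 \left(-3\right)} = \frac{7421}{-78} = 7421 \left(- \frac{1}{78}\right) = - \frac{7421}{78}$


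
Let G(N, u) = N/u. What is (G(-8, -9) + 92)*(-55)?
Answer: -45980/9 ≈ -5108.9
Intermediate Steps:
(G(-8, -9) + 92)*(-55) = (-8/(-9) + 92)*(-55) = (-8*(-⅑) + 92)*(-55) = (8/9 + 92)*(-55) = (836/9)*(-55) = -45980/9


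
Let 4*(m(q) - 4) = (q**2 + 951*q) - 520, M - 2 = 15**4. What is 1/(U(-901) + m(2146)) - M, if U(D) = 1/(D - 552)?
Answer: -244430726972539/4828070535 ≈ -50627.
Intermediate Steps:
U(D) = 1/(-552 + D)
M = 50627 (M = 2 + 15**4 = 2 + 50625 = 50627)
m(q) = -126 + q**2/4 + 951*q/4 (m(q) = 4 + ((q**2 + 951*q) - 520)/4 = 4 + (-520 + q**2 + 951*q)/4 = 4 + (-130 + q**2/4 + 951*q/4) = -126 + q**2/4 + 951*q/4)
1/(U(-901) + m(2146)) - M = 1/(1/(-552 - 901) + (-126 + (1/4)*2146**2 + (951/4)*2146)) - 1*50627 = 1/(1/(-1453) + (-126 + (1/4)*4605316 + 1020423/2)) - 50627 = 1/(-1/1453 + (-126 + 1151329 + 1020423/2)) - 50627 = 1/(-1/1453 + 3322829/2) - 50627 = 1/(4828070535/2906) - 50627 = 2906/4828070535 - 50627 = -244430726972539/4828070535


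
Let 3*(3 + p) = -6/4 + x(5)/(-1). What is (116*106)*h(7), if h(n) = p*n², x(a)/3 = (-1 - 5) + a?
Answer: -1506260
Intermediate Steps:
x(a) = -18 + 3*a (x(a) = 3*((-1 - 5) + a) = 3*(-6 + a) = -18 + 3*a)
p = -5/2 (p = -3 + (-6/4 + (-18 + 3*5)/(-1))/3 = -3 + (-6*¼ + (-18 + 15)*(-1))/3 = -3 + (-3/2 - 3*(-1))/3 = -3 + (-3/2 + 3)/3 = -3 + (⅓)*(3/2) = -3 + ½ = -5/2 ≈ -2.5000)
h(n) = -5*n²/2
(116*106)*h(7) = (116*106)*(-5/2*7²) = 12296*(-5/2*49) = 12296*(-245/2) = -1506260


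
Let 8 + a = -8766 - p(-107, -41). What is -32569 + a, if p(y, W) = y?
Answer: -41236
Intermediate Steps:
a = -8667 (a = -8 + (-8766 - 1*(-107)) = -8 + (-8766 + 107) = -8 - 8659 = -8667)
-32569 + a = -32569 - 8667 = -41236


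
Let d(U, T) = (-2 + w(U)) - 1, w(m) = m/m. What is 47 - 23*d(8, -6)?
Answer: 93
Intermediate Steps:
w(m) = 1
d(U, T) = -2 (d(U, T) = (-2 + 1) - 1 = -1 - 1 = -2)
47 - 23*d(8, -6) = 47 - 23*(-2) = 47 + 46 = 93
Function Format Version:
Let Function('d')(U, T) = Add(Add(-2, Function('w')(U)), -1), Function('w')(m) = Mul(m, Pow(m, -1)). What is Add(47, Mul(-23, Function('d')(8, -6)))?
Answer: 93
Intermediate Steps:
Function('w')(m) = 1
Function('d')(U, T) = -2 (Function('d')(U, T) = Add(Add(-2, 1), -1) = Add(-1, -1) = -2)
Add(47, Mul(-23, Function('d')(8, -6))) = Add(47, Mul(-23, -2)) = Add(47, 46) = 93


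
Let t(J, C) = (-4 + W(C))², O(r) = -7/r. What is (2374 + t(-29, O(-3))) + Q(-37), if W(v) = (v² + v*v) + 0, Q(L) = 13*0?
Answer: 196138/81 ≈ 2421.5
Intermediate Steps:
Q(L) = 0
W(v) = 2*v² (W(v) = (v² + v²) + 0 = 2*v² + 0 = 2*v²)
t(J, C) = (-4 + 2*C²)²
(2374 + t(-29, O(-3))) + Q(-37) = (2374 + 4*(-2 + (-7/(-3))²)²) + 0 = (2374 + 4*(-2 + (-7*(-⅓))²)²) + 0 = (2374 + 4*(-2 + (7/3)²)²) + 0 = (2374 + 4*(-2 + 49/9)²) + 0 = (2374 + 4*(31/9)²) + 0 = (2374 + 4*(961/81)) + 0 = (2374 + 3844/81) + 0 = 196138/81 + 0 = 196138/81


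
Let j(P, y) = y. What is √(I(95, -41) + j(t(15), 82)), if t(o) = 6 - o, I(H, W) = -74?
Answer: 2*√2 ≈ 2.8284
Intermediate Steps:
√(I(95, -41) + j(t(15), 82)) = √(-74 + 82) = √8 = 2*√2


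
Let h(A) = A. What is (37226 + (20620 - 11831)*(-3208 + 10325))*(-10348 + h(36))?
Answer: -645413014168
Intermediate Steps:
(37226 + (20620 - 11831)*(-3208 + 10325))*(-10348 + h(36)) = (37226 + (20620 - 11831)*(-3208 + 10325))*(-10348 + 36) = (37226 + 8789*7117)*(-10312) = (37226 + 62551313)*(-10312) = 62588539*(-10312) = -645413014168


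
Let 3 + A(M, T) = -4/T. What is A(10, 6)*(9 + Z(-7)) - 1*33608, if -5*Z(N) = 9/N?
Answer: -1177468/35 ≈ -33642.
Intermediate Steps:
Z(N) = -9/(5*N)
A(M, T) = -3 - 4/T
A(10, 6)*(9 + Z(-7)) - 1*33608 = (-3 - 4/6)*(9 - 9/5/(-7)) - 1*33608 = (-3 - 4*⅙)*(9 - 9/5*(-⅐)) - 33608 = (-3 - ⅔)*(9 + 9/35) - 33608 = -11/3*324/35 - 33608 = -1188/35 - 33608 = -1177468/35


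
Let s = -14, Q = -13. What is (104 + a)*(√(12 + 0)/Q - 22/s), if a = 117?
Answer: 2431/7 - 34*√3 ≈ 288.40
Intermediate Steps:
(104 + a)*(√(12 + 0)/Q - 22/s) = (104 + 117)*(√(12 + 0)/(-13) - 22/(-14)) = 221*(√12*(-1/13) - 22*(-1/14)) = 221*((2*√3)*(-1/13) + 11/7) = 221*(-2*√3/13 + 11/7) = 221*(11/7 - 2*√3/13) = 2431/7 - 34*√3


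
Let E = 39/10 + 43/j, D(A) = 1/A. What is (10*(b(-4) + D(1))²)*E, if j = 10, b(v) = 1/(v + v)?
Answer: 2009/32 ≈ 62.781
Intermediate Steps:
D(A) = 1/A
b(v) = 1/(2*v)
E = 41/5 (E = 39/10 + 43/10 = 41/5 ≈ 8.2000)
(10*(b(-4) + D(1))²)*E = (10*((½)/(-4) + 1/1)²)*(41/5) = (10*((½)*(-¼) + 1)²)*(41/5) = (10*(-⅛ + 1)²)*(41/5) = (10*(7/8)²)*(41/5) = (10*(49/64))*(41/5) = (245/32)*(41/5) = 2009/32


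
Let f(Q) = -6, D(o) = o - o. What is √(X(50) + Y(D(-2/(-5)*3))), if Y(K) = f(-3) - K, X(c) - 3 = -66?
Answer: I*√69 ≈ 8.3066*I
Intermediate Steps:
D(o) = 0
X(c) = -63 (X(c) = 3 - 66 = -63)
Y(K) = -6 - K
√(X(50) + Y(D(-2/(-5)*3))) = √(-63 + (-6 - 1*0)) = √(-63 + (-6 + 0)) = √(-63 - 6) = √(-69) = I*√69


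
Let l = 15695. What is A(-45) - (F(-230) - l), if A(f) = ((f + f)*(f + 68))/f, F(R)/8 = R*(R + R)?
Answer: -830659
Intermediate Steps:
F(R) = 16*R² (F(R) = 8*(R*(R + R)) = 8*(R*(2*R)) = 8*(2*R²) = 16*R²)
A(f) = 136 + 2*f (A(f) = ((2*f)*(68 + f))/f = (2*f*(68 + f))/f = 136 + 2*f)
A(-45) - (F(-230) - l) = (136 + 2*(-45)) - (16*(-230)² - 1*15695) = (136 - 90) - (16*52900 - 15695) = 46 - (846400 - 15695) = 46 - 1*830705 = 46 - 830705 = -830659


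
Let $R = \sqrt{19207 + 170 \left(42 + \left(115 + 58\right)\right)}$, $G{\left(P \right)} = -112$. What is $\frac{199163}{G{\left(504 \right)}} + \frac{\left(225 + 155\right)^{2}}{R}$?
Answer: $- \frac{199163}{112} + \frac{144400 \sqrt{55757}}{55757} \approx -1166.7$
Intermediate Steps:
$R = \sqrt{55757}$ ($R = \sqrt{19207 + 170 \left(42 + 173\right)} = \sqrt{19207 + 170 \cdot 215} = \sqrt{19207 + 36550} = \sqrt{55757} \approx 236.13$)
$\frac{199163}{G{\left(504 \right)}} + \frac{\left(225 + 155\right)^{2}}{R} = \frac{199163}{-112} + \frac{\left(225 + 155\right)^{2}}{\sqrt{55757}} = 199163 \left(- \frac{1}{112}\right) + 380^{2} \frac{\sqrt{55757}}{55757} = - \frac{199163}{112} + 144400 \frac{\sqrt{55757}}{55757} = - \frac{199163}{112} + \frac{144400 \sqrt{55757}}{55757}$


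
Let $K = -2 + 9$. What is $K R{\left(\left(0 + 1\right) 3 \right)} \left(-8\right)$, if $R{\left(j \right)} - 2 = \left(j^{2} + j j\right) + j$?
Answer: $-1288$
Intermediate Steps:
$K = 7$
$R{\left(j \right)} = 2 + j + 2 j^{2}$ ($R{\left(j \right)} = 2 + \left(\left(j^{2} + j j\right) + j\right) = 2 + \left(\left(j^{2} + j^{2}\right) + j\right) = 2 + \left(2 j^{2} + j\right) = 2 + \left(j + 2 j^{2}\right) = 2 + j + 2 j^{2}$)
$K R{\left(\left(0 + 1\right) 3 \right)} \left(-8\right) = 7 \left(2 + \left(0 + 1\right) 3 + 2 \left(\left(0 + 1\right) 3\right)^{2}\right) \left(-8\right) = 7 \left(2 + 1 \cdot 3 + 2 \left(1 \cdot 3\right)^{2}\right) \left(-8\right) = 7 \left(2 + 3 + 2 \cdot 3^{2}\right) \left(-8\right) = 7 \left(2 + 3 + 2 \cdot 9\right) \left(-8\right) = 7 \left(2 + 3 + 18\right) \left(-8\right) = 7 \cdot 23 \left(-8\right) = 161 \left(-8\right) = -1288$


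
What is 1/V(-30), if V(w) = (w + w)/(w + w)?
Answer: 1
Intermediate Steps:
V(w) = 1 (V(w) = (2*w)/((2*w)) = (2*w)*(1/(2*w)) = 1)
1/V(-30) = 1/1 = 1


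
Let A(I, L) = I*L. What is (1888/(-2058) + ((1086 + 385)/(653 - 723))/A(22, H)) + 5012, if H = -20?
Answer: 22688393837/4527600 ≈ 5011.1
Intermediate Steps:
(1888/(-2058) + ((1086 + 385)/(653 - 723))/A(22, H)) + 5012 = (1888/(-2058) + ((1086 + 385)/(653 - 723))/((22*(-20)))) + 5012 = (1888*(-1/2058) + (1471/(-70))/(-440)) + 5012 = (-944/1029 + (1471*(-1/70))*(-1/440)) + 5012 = (-944/1029 - 1471/70*(-1/440)) + 5012 = (-944/1029 + 1471/30800) + 5012 = -3937363/4527600 + 5012 = 22688393837/4527600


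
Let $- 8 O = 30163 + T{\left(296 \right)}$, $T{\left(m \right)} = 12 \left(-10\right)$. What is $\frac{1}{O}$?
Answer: $- \frac{8}{30043} \approx -0.00026629$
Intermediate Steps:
$T{\left(m \right)} = -120$
$O = - \frac{30043}{8}$ ($O = - \frac{30163 - 120}{8} = \left(- \frac{1}{8}\right) 30043 = - \frac{30043}{8} \approx -3755.4$)
$\frac{1}{O} = \frac{1}{- \frac{30043}{8}} = - \frac{8}{30043}$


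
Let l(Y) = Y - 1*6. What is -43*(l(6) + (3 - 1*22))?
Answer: 817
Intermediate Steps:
l(Y) = -6 + Y (l(Y) = Y - 6 = -6 + Y)
-43*(l(6) + (3 - 1*22)) = -43*((-6 + 6) + (3 - 1*22)) = -43*(0 + (3 - 22)) = -43*(0 - 19) = -43*(-19) = 817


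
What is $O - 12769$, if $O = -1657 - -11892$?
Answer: $-2534$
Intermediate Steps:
$O = 10235$ ($O = -1657 + 11892 = 10235$)
$O - 12769 = 10235 - 12769 = -2534$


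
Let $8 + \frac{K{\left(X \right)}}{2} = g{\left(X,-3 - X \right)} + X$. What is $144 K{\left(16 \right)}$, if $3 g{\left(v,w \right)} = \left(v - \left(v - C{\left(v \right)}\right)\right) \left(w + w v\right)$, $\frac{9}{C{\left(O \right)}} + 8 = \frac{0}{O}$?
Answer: $37188$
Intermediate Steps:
$C{\left(O \right)} = - \frac{9}{8}$ ($C{\left(O \right)} = \frac{9}{-8 + \frac{0}{O}} = \frac{9}{-8 + 0} = \frac{9}{-8} = 9 \left(- \frac{1}{8}\right) = - \frac{9}{8}$)
$g{\left(v,w \right)} = - \frac{3 w}{8} - \frac{3 v w}{8}$ ($g{\left(v,w \right)} = \frac{\left(v - \left(\frac{9}{8} + v\right)\right) \left(w + w v\right)}{3} = \frac{\left(- \frac{9}{8}\right) \left(w + v w\right)}{3} = \frac{- \frac{9 w}{8} - \frac{9 v w}{8}}{3} = - \frac{3 w}{8} - \frac{3 v w}{8}$)
$K{\left(X \right)} = -16 + 2 X - \frac{3 \left(1 + X\right) \left(-3 - X\right)}{4}$ ($K{\left(X \right)} = -16 + 2 \left(- \frac{3 \left(-3 - X\right) \left(1 + X\right)}{8} + X\right) = -16 + 2 \left(- \frac{3 \left(1 + X\right) \left(-3 - X\right)}{8} + X\right) = -16 + 2 \left(X - \frac{3 \left(1 + X\right) \left(-3 - X\right)}{8}\right) = -16 + \left(2 X - \frac{3 \left(1 + X\right) \left(-3 - X\right)}{4}\right) = -16 + 2 X - \frac{3 \left(1 + X\right) \left(-3 - X\right)}{4}$)
$144 K{\left(16 \right)} = 144 \left(- \frac{55}{4} + 5 \cdot 16 + \frac{3 \cdot 16^{2}}{4}\right) = 144 \left(- \frac{55}{4} + 80 + \frac{3}{4} \cdot 256\right) = 144 \left(- \frac{55}{4} + 80 + 192\right) = 144 \cdot \frac{1033}{4} = 37188$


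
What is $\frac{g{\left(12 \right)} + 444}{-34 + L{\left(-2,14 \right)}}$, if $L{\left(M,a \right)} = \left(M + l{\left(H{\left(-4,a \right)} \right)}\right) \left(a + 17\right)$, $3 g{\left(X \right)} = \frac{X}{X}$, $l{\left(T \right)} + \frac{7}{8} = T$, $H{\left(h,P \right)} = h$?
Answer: $- \frac{10664}{5931} \approx -1.798$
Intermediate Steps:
$l{\left(T \right)} = - \frac{7}{8} + T$
$g{\left(X \right)} = \frac{1}{3}$ ($g{\left(X \right)} = \frac{X \frac{1}{X}}{3} = \frac{1}{3} \cdot 1 = \frac{1}{3}$)
$L{\left(M,a \right)} = \left(17 + a\right) \left(- \frac{39}{8} + M\right)$ ($L{\left(M,a \right)} = \left(M - \frac{39}{8}\right) \left(a + 17\right) = \left(M - \frac{39}{8}\right) \left(17 + a\right) = \left(- \frac{39}{8} + M\right) \left(17 + a\right) = \left(17 + a\right) \left(- \frac{39}{8} + M\right)$)
$\frac{g{\left(12 \right)} + 444}{-34 + L{\left(-2,14 \right)}} = \frac{\frac{1}{3} + 444}{-34 - \frac{1705}{8}} = \frac{1333}{3 \left(-34 - \frac{1705}{8}\right)} = \frac{1333}{3 \left(- \frac{1977}{8}\right)} = \frac{1333}{3} \left(- \frac{8}{1977}\right) = - \frac{10664}{5931}$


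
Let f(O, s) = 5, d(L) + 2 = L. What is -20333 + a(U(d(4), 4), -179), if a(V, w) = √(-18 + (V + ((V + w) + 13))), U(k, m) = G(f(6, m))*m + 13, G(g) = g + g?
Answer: -20333 + I*√78 ≈ -20333.0 + 8.8318*I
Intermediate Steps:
d(L) = -2 + L
G(g) = 2*g
U(k, m) = 13 + 10*m (U(k, m) = (2*5)*m + 13 = 10*m + 13 = 13 + 10*m)
a(V, w) = √(-5 + w + 2*V) (a(V, w) = √(-18 + (V + (13 + V + w))) = √(-18 + (13 + w + 2*V)) = √(-5 + w + 2*V))
-20333 + a(U(d(4), 4), -179) = -20333 + √(-5 - 179 + 2*(13 + 10*4)) = -20333 + √(-5 - 179 + 2*(13 + 40)) = -20333 + √(-5 - 179 + 2*53) = -20333 + √(-5 - 179 + 106) = -20333 + √(-78) = -20333 + I*√78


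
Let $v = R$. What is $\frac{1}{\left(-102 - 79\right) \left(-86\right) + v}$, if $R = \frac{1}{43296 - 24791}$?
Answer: $\frac{18505}{288048831} \approx 6.4243 \cdot 10^{-5}$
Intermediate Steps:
$R = \frac{1}{18505} \approx 5.4039 \cdot 10^{-5}$
$v = \frac{1}{18505} \approx 5.4039 \cdot 10^{-5}$
$\frac{1}{\left(-102 - 79\right) \left(-86\right) + v} = \frac{1}{\left(-102 - 79\right) \left(-86\right) + \frac{1}{18505}} = \frac{1}{\left(-181\right) \left(-86\right) + \frac{1}{18505}} = \frac{1}{15566 + \frac{1}{18505}} = \frac{1}{\frac{288048831}{18505}} = \frac{18505}{288048831}$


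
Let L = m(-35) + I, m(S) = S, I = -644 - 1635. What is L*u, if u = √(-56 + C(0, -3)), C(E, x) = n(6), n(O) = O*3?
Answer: -2314*I*√38 ≈ -14264.0*I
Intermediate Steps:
I = -2279
n(O) = 3*O
C(E, x) = 18 (C(E, x) = 3*6 = 18)
u = I*√38 (u = √(-56 + 18) = √(-38) = I*√38 ≈ 6.1644*I)
L = -2314 (L = -35 - 2279 = -2314)
L*u = -2314*I*√38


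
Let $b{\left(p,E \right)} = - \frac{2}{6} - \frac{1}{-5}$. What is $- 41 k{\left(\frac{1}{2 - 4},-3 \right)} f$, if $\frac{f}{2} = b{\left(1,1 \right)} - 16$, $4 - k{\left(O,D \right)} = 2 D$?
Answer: $\frac{39688}{3} \approx 13229.0$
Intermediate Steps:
$b{\left(p,E \right)} = - \frac{2}{15}$ ($b{\left(p,E \right)} = \left(-2\right) \frac{1}{6} - - \frac{1}{5} = - \frac{1}{3} + \frac{1}{5} = - \frac{2}{15}$)
$k{\left(O,D \right)} = 4 - 2 D$
$f = - \frac{484}{15}$ ($f = 2 \left(- \frac{2}{15} - 16\right) = 2 \left(- \frac{242}{15}\right) = - \frac{484}{15} \approx -32.267$)
$- 41 k{\left(\frac{1}{2 - 4},-3 \right)} f = - 41 \left(4 - -6\right) \left(- \frac{484}{15}\right) = - 41 \left(4 + 6\right) \left(- \frac{484}{15}\right) = \left(-41\right) 10 \left(- \frac{484}{15}\right) = \left(-410\right) \left(- \frac{484}{15}\right) = \frac{39688}{3}$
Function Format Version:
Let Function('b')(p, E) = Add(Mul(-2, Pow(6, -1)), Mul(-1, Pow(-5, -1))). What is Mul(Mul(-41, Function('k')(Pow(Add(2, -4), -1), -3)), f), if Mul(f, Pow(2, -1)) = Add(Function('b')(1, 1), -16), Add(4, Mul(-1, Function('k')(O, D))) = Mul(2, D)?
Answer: Rational(39688, 3) ≈ 13229.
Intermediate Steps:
Function('b')(p, E) = Rational(-2, 15) (Function('b')(p, E) = Add(Mul(-2, Rational(1, 6)), Mul(-1, Rational(-1, 5))) = Add(Rational(-1, 3), Rational(1, 5)) = Rational(-2, 15))
Function('k')(O, D) = Add(4, Mul(-2, D)) (Function('k')(O, D) = Add(4, Mul(-1, Mul(2, D))) = Add(4, Mul(-2, D)))
f = Rational(-484, 15) (f = Mul(2, Add(Rational(-2, 15), -16)) = Mul(2, Rational(-242, 15)) = Rational(-484, 15) ≈ -32.267)
Mul(Mul(-41, Function('k')(Pow(Add(2, -4), -1), -3)), f) = Mul(Mul(-41, Add(4, Mul(-2, -3))), Rational(-484, 15)) = Mul(Mul(-41, Add(4, 6)), Rational(-484, 15)) = Mul(Mul(-41, 10), Rational(-484, 15)) = Mul(-410, Rational(-484, 15)) = Rational(39688, 3)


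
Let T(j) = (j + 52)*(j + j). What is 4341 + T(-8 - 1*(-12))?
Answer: 4789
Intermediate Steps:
T(j) = 2*j*(52 + j) (T(j) = (52 + j)*(2*j) = 2*j*(52 + j))
4341 + T(-8 - 1*(-12)) = 4341 + 2*(-8 - 1*(-12))*(52 + (-8 - 1*(-12))) = 4341 + 2*(-8 + 12)*(52 + (-8 + 12)) = 4341 + 2*4*(52 + 4) = 4341 + 2*4*56 = 4341 + 448 = 4789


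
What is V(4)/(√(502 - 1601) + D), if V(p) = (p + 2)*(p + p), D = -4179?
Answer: -7164/623755 - 12*I*√1099/4366285 ≈ -0.011485 - 9.111e-5*I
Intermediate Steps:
V(p) = 2*p*(2 + p) (V(p) = (2 + p)*(2*p) = 2*p*(2 + p))
V(4)/(√(502 - 1601) + D) = (2*4*(2 + 4))/(√(502 - 1601) - 4179) = (2*4*6)/(√(-1099) - 4179) = 48/(I*√1099 - 4179) = 48/(-4179 + I*√1099)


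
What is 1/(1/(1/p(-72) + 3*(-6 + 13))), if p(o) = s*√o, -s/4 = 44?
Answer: 21 + I*√2/2112 ≈ 21.0 + 0.00066961*I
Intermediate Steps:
s = -176 (s = -4*44 = -176)
p(o) = -176*√o
1/(1/(1/p(-72) + 3*(-6 + 13))) = 1/(1/(1/(-1056*I*√2) + 3*(-6 + 13))) = 1/(1/(1/(-1056*I*√2) + 3*7)) = 1/(1/(1/(-1056*I*√2) + 21)) = 1/(1/(I*√2/2112 + 21)) = 1/(1/(21 + I*√2/2112)) = 21 + I*√2/2112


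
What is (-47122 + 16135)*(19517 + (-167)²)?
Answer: -1468969722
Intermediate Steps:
(-47122 + 16135)*(19517 + (-167)²) = -30987*(19517 + 27889) = -30987*47406 = -1468969722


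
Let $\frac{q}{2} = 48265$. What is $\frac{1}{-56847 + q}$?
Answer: $\frac{1}{39683} \approx 2.52 \cdot 10^{-5}$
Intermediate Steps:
$q = 96530$ ($q = 2 \cdot 48265 = 96530$)
$\frac{1}{-56847 + q} = \frac{1}{-56847 + 96530} = \frac{1}{39683}$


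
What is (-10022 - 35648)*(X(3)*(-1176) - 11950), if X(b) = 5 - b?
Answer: 653172340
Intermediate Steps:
(-10022 - 35648)*(X(3)*(-1176) - 11950) = (-10022 - 35648)*((5 - 1*3)*(-1176) - 11950) = -45670*((5 - 3)*(-1176) - 11950) = -45670*(2*(-1176) - 11950) = -45670*(-2352 - 11950) = -45670*(-14302) = 653172340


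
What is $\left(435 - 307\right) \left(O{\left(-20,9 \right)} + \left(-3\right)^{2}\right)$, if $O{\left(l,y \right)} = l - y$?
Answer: $-2560$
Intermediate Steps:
$\left(435 - 307\right) \left(O{\left(-20,9 \right)} + \left(-3\right)^{2}\right) = \left(435 - 307\right) \left(\left(-20 - 9\right) + \left(-3\right)^{2}\right) = 128 \left(\left(-20 - 9\right) + 9\right) = 128 \left(-29 + 9\right) = 128 \left(-20\right) = -2560$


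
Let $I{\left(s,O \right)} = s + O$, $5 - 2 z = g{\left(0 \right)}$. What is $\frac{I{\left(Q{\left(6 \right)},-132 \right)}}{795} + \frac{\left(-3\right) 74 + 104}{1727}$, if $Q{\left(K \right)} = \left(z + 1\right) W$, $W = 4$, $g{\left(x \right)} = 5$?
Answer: $- \frac{314866}{1372965} \approx -0.22933$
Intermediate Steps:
$z = 0$ ($z = \frac{5}{2} - \frac{5}{2} = 0$)
$Q{\left(K \right)} = 4$ ($Q{\left(K \right)} = \left(0 + 1\right) 4 = 1 \cdot 4 = 4$)
$I{\left(s,O \right)} = O + s$
$\frac{I{\left(Q{\left(6 \right)},-132 \right)}}{795} + \frac{\left(-3\right) 74 + 104}{1727} = \frac{-132 + 4}{795} + \frac{\left(-3\right) 74 + 104}{1727} = \left(-128\right) \frac{1}{795} + \left(-222 + 104\right) \frac{1}{1727} = - \frac{128}{795} - \frac{118}{1727} = - \frac{314866}{1372965}$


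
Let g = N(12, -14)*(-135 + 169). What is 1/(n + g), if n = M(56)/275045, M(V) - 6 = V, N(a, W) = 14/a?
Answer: 825135/32730541 ≈ 0.025210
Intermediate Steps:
M(V) = 6 + V
g = 119/3 (g = (14/12)*(-135 + 169) = (14*(1/12))*34 = (7/6)*34 = 119/3 ≈ 39.667)
n = 62/275045 (n = (6 + 56)/275045 = 62*(1/275045) = 62/275045 ≈ 0.00022542)
1/(n + g) = 1/(62/275045 + 119/3) = 1/(32730541/825135) = 825135/32730541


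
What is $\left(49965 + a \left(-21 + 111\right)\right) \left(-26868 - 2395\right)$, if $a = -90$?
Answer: $-1225095495$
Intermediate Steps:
$\left(49965 + a \left(-21 + 111\right)\right) \left(-26868 - 2395\right) = \left(49965 - 90 \left(-21 + 111\right)\right) \left(-26868 - 2395\right) = \left(49965 - 8100\right) \left(-29263\right) = 41865 \left(-29263\right) = -1225095495$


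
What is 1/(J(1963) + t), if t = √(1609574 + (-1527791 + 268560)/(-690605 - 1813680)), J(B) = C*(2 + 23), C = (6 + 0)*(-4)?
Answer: 500857000/1043096894607 + √1121595036685963665/1043096894607 ≈ 0.0014955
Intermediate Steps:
C = -24 (C = 6*(-4) = -24)
J(B) = -600 (J(B) = -24*(2 + 23) = -24*25 = -600)
t = 3*√1121595036685963665/2504285 (t = √(1609574 - 1259231/(-2504285)) = √(1609574 - 1259231*(-1/2504285)) = √(1609574 + 1259231/2504285) = √(4030833283821/2504285) = 3*√1121595036685963665/2504285 ≈ 1268.7)
1/(J(1963) + t) = 1/(-600 + 3*√1121595036685963665/2504285)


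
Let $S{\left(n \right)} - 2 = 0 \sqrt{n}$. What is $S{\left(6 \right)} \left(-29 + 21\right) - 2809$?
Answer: $-2825$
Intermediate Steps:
$S{\left(n \right)} = 2$ ($S{\left(n \right)} = 2 + 0 \sqrt{n} = 2 + 0 = 2$)
$S{\left(6 \right)} \left(-29 + 21\right) - 2809 = 2 \left(-29 + 21\right) - 2809 = 2 \left(-8\right) - 2809 = -16 - 2809 = -2825$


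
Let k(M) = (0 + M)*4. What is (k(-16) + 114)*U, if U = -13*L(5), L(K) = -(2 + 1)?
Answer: 1950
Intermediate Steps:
k(M) = 4*M (k(M) = M*4 = 4*M)
L(K) = -3 (L(K) = -1*3 = -3)
U = 39 (U = -13*(-3) = 39)
(k(-16) + 114)*U = (4*(-16) + 114)*39 = (-64 + 114)*39 = 50*39 = 1950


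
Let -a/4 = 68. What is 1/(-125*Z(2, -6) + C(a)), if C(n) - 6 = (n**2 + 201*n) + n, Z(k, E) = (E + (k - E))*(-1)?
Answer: 1/19296 ≈ 5.1824e-5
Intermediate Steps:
a = -272 (a = -4*68 = -272)
Z(k, E) = -k (Z(k, E) = k*(-1) = -k)
C(n) = 6 + n**2 + 202*n (C(n) = 6 + ((n**2 + 201*n) + n) = 6 + (n**2 + 202*n) = 6 + n**2 + 202*n)
1/(-125*Z(2, -6) + C(a)) = 1/(-(-125)*2 + (6 + (-272)**2 + 202*(-272))) = 1/(-125*(-2) + (6 + 73984 - 54944)) = 1/(250 + 19046) = 1/19296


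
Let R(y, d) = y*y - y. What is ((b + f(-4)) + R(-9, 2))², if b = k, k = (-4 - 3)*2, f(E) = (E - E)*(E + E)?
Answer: 5776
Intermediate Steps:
f(E) = 0 (f(E) = 0*(2*E) = 0)
k = -14 (k = -7*2 = -14)
b = -14
R(y, d) = y² - y
((b + f(-4)) + R(-9, 2))² = ((-14 + 0) - 9*(-1 - 9))² = (-14 - 9*(-10))² = (-14 + 90)² = 76² = 5776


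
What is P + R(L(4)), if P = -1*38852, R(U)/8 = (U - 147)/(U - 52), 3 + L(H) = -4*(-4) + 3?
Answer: -349406/9 ≈ -38823.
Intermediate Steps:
L(H) = 16 (L(H) = -3 + (-4*(-4) + 3) = -3 + (16 + 3) = -3 + 19 = 16)
R(U) = 8*(-147 + U)/(-52 + U) (R(U) = 8*((U - 147)/(U - 52)) = 8*((-147 + U)/(-52 + U)) = 8*(-147 + U)/(-52 + U))
P = -38852
P + R(L(4)) = -38852 + 8*(-147 + 16)/(-52 + 16) = -38852 + 8*(-131)/(-36) = -38852 + 8*(-1/36)*(-131) = -38852 + 262/9 = -349406/9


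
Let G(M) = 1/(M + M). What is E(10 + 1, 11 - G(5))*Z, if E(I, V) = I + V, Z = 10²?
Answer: 2190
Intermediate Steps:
Z = 100
G(M) = 1/(2*M)
E(10 + 1, 11 - G(5))*Z = ((10 + 1) + (11 - 1/(2*5)))*100 = (11 + (11 - 1/(2*5)))*100 = (11 + (11 - 1*⅒))*100 = (11 + (11 - ⅒))*100 = (11 + 109/10)*100 = (219/10)*100 = 2190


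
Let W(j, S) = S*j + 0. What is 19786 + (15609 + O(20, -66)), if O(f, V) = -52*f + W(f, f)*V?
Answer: 7955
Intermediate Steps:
W(j, S) = S*j
O(f, V) = -52*f + V*f² (O(f, V) = -52*f + (f*f)*V = -52*f + f²*V = -52*f + V*f²)
19786 + (15609 + O(20, -66)) = 19786 + (15609 + 20*(-52 - 66*20)) = 19786 + (15609 + 20*(-52 - 1320)) = 19786 + (15609 + 20*(-1372)) = 19786 + (15609 - 27440) = 19786 - 11831 = 7955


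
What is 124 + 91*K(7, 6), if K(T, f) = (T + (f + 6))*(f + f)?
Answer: 20872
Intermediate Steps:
K(T, f) = 2*f*(6 + T + f) (K(T, f) = (T + (6 + f))*(2*f) = (6 + T + f)*(2*f) = 2*f*(6 + T + f))
124 + 91*K(7, 6) = 124 + 91*(2*6*(6 + 7 + 6)) = 124 + 91*(2*6*19) = 124 + 91*228 = 124 + 20748 = 20872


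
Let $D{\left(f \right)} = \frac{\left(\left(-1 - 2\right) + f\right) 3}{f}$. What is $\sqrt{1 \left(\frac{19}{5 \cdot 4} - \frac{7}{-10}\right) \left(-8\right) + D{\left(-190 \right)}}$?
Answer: $\frac{i \sqrt{366510}}{190} \approx 3.1863 i$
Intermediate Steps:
$D{\left(f \right)} = \frac{-9 + 3 f}{f}$ ($D{\left(f \right)} = \frac{\left(-3 + f\right) 3}{f} = \frac{-9 + 3 f}{f}$)
$\sqrt{1 \left(\frac{19}{5 \cdot 4} - \frac{7}{-10}\right) \left(-8\right) + D{\left(-190 \right)}} = \sqrt{1 \left(\frac{19}{5 \cdot 4} - \frac{7}{-10}\right) \left(-8\right) + \left(3 - \frac{9}{-190}\right)} = \sqrt{1 \left(\frac{19}{20} - - \frac{7}{10}\right) \left(-8\right) + \left(3 - - \frac{9}{190}\right)} = \sqrt{1 \left(19 \cdot \frac{1}{20} + \frac{7}{10}\right) \left(-8\right) + \left(3 + \frac{9}{190}\right)} = \sqrt{1 \left(\frac{19}{20} + \frac{7}{10}\right) \left(-8\right) + \frac{579}{190}} = \sqrt{1 \cdot \frac{33}{20} \left(-8\right) + \frac{579}{190}} = \sqrt{\frac{33}{20} \left(-8\right) + \frac{579}{190}} = \sqrt{- \frac{66}{5} + \frac{579}{190}} = \sqrt{- \frac{1929}{190}} = \frac{i \sqrt{366510}}{190}$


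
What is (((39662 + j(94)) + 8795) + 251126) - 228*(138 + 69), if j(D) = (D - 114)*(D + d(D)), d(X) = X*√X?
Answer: 250507 - 1880*√94 ≈ 2.3228e+5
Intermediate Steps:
d(X) = X^(3/2)
j(D) = (-114 + D)*(D + D^(3/2)) (j(D) = (D - 114)*(D + D^(3/2)) = (-114 + D)*(D + D^(3/2)))
(((39662 + j(94)) + 8795) + 251126) - 228*(138 + 69) = (((39662 + (94² + 94^(5/2) - 114*94 - 10716*√94)) + 8795) + 251126) - 228*(138 + 69) = (((39662 + (8836 + 8836*√94 - 10716 - 10716*√94)) + 8795) + 251126) - 228*207 = (((39662 + (8836 + 8836*√94 - 10716 - 10716*√94)) + 8795) + 251126) - 47196 = (((39662 + (-1880 - 1880*√94)) + 8795) + 251126) - 47196 = (((37782 - 1880*√94) + 8795) + 251126) - 47196 = ((46577 - 1880*√94) + 251126) - 47196 = (297703 - 1880*√94) - 47196 = 250507 - 1880*√94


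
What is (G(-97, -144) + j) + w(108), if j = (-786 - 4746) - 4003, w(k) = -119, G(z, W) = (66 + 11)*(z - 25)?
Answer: -19048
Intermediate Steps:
G(z, W) = -1925 + 77*z (G(z, W) = 77*(-25 + z) = -1925 + 77*z)
j = -9535 (j = -5532 - 4003 = -9535)
(G(-97, -144) + j) + w(108) = ((-1925 + 77*(-97)) - 9535) - 119 = ((-1925 - 7469) - 9535) - 119 = (-9394 - 9535) - 119 = -18929 - 119 = -19048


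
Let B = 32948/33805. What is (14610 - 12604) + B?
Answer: 67845778/33805 ≈ 2007.0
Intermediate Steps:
B = 32948/33805 (B = 32948*(1/33805) = 32948/33805 ≈ 0.97465)
(14610 - 12604) + B = (14610 - 12604) + 32948/33805 = 2006 + 32948/33805 = 67845778/33805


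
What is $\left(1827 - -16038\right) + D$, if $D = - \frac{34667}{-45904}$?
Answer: $\frac{820109627}{45904} \approx 17866.0$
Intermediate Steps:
$D = \frac{34667}{45904}$ ($D = \left(-34667\right) \left(- \frac{1}{45904}\right) = \frac{34667}{45904} \approx 0.75521$)
$\left(1827 - -16038\right) + D = \left(1827 - -16038\right) + \frac{34667}{45904} = \left(1827 + 16038\right) + \frac{34667}{45904} = 17865 + \frac{34667}{45904} = \frac{820109627}{45904}$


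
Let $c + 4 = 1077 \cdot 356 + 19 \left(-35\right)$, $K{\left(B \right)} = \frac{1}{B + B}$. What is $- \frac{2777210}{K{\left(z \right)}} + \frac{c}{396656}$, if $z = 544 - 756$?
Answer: $\frac{467077132520983}{396656} \approx 1.1775 \cdot 10^{9}$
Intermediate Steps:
$z = -212$
$K{\left(B \right)} = \frac{1}{2 B}$
$c = 382743$ ($c = -4 + \left(1077 \cdot 356 + 19 \left(-35\right)\right) = -4 + \left(383412 - 665\right) = -4 + 382747 = 382743$)
$- \frac{2777210}{K{\left(z \right)}} + \frac{c}{396656} = - \frac{2777210}{\frac{1}{2} \frac{1}{-212}} + \frac{382743}{396656} = - \frac{2777210}{\frac{1}{2} \left(- \frac{1}{212}\right)} + 382743 \cdot \frac{1}{396656} = - \frac{2777210}{- \frac{1}{424}} + \frac{382743}{396656} = \left(-2777210\right) \left(-424\right) + \frac{382743}{396656} = 1177537040 + \frac{382743}{396656} = \frac{467077132520983}{396656}$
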